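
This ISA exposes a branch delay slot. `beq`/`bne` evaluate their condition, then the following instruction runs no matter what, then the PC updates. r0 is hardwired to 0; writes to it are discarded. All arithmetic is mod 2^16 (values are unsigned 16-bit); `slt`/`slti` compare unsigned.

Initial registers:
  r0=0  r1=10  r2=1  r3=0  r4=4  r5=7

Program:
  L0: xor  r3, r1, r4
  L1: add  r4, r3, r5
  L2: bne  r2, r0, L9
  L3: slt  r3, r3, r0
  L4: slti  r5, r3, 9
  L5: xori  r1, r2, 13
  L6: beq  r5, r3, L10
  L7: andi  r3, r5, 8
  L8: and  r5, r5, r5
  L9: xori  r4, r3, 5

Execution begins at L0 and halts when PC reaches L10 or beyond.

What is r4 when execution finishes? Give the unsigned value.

5

[0] xor  r3, r1, r4  →  {r0:0, r1:10, r2:1, r3:14, r4:4, r5:7}
[1] add  r4, r3, r5  →  {r0:0, r1:10, r2:1, r3:14, r4:21, r5:7}
[2] bne  r2, r0, L9  →  {r0:0, r1:10, r2:1, r3:14, r4:21, r5:7}  ⟨branch taken⟩
[3] slt  r3, r3, r0  →  {r0:0, r1:10, r2:1, r3:0, r4:21, r5:7}
[9] xori  r4, r3, 5  →  {r0:0, r1:10, r2:1, r3:0, r4:5, r5:7}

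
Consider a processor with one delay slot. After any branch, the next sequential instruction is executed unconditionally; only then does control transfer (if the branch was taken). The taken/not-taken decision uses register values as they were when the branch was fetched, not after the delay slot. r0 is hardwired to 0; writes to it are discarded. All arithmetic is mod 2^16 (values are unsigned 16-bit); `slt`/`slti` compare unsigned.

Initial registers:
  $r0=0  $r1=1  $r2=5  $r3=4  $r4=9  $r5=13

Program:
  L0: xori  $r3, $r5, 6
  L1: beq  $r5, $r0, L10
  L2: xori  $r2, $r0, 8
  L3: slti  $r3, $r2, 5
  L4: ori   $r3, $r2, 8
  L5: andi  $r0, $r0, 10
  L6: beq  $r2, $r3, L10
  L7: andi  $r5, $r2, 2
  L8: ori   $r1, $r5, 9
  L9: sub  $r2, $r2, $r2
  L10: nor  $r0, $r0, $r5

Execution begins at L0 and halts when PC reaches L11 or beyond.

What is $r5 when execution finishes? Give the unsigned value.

0

#0 xori  $r3, $r5, 6 ; 0/1/5/11/9/13
#1 beq  $r5, $r0, L10 ; 0/1/5/11/9/13 ; →fallthru
#2 xori  $r2, $r0, 8 ; 0/1/8/11/9/13
#3 slti  $r3, $r2, 5 ; 0/1/8/0/9/13
#4 ori   $r3, $r2, 8 ; 0/1/8/8/9/13
#5 andi  $r0, $r0, 10 ; 0/1/8/8/9/13
#6 beq  $r2, $r3, L10 ; 0/1/8/8/9/13 ; →target
#7 andi  $r5, $r2, 2 ; 0/1/8/8/9/0
#10 nor  $r0, $r0, $r5 ; 0/1/8/8/9/0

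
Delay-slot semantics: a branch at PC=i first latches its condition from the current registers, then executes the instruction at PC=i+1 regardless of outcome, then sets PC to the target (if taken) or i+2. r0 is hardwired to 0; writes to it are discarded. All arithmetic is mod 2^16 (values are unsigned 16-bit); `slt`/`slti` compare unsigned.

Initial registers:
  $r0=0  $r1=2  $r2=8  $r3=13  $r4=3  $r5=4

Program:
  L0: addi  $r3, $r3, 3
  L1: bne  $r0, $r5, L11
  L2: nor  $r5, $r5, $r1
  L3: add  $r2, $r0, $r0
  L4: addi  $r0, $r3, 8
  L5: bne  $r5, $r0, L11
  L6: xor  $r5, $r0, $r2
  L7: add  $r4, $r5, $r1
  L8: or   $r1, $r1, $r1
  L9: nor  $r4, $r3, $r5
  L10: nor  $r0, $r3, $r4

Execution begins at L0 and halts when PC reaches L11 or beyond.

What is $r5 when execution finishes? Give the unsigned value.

  step pc=0: addi  $r3, $r3, 3  regs=(0,2,8,16,3,4)
  step pc=1: bne  $r0, $r5, L11  cond=T  regs=(0,2,8,16,3,4)
  step pc=2: nor  $r5, $r5, $r1  regs=(0,2,8,16,3,65529)

65529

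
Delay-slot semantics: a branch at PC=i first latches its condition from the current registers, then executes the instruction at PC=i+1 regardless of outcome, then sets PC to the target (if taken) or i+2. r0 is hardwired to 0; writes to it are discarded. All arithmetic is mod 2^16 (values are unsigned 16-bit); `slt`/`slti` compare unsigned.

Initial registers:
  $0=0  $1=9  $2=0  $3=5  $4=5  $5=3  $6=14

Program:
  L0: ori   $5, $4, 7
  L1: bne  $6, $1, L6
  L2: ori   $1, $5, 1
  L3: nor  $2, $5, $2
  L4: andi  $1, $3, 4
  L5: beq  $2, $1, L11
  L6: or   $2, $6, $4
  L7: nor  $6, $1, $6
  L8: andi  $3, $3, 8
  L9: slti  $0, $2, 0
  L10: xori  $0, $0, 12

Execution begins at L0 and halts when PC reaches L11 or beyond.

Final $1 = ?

7

#0 ori   $5, $4, 7 ; 0/9/0/5/5/7/14
#1 bne  $6, $1, L6 ; 0/9/0/5/5/7/14 ; →target
#2 ori   $1, $5, 1 ; 0/7/0/5/5/7/14
#6 or   $2, $6, $4 ; 0/7/15/5/5/7/14
#7 nor  $6, $1, $6 ; 0/7/15/5/5/7/65520
#8 andi  $3, $3, 8 ; 0/7/15/0/5/7/65520
#9 slti  $0, $2, 0 ; 0/7/15/0/5/7/65520
#10 xori  $0, $0, 12 ; 0/7/15/0/5/7/65520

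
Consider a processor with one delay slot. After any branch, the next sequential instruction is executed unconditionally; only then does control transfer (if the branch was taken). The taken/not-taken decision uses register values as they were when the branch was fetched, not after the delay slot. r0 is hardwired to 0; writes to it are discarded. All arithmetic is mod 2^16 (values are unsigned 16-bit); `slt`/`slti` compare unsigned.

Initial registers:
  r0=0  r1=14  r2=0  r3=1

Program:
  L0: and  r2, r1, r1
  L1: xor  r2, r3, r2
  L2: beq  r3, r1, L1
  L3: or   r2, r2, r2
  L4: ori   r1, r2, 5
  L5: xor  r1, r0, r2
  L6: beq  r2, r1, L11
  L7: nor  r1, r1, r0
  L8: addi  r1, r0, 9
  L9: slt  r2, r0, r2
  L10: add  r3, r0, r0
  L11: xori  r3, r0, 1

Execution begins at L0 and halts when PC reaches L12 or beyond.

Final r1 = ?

65520

PC=0  and  r2, r1, r1        | r0=0 r1=14 r2=14 r3=1
PC=1  xor  r2, r3, r2        | r0=0 r1=14 r2=15 r3=1
PC=2  beq  r3, r1, L1        | r0=0 r1=14 r2=15 r3=1  [not taken]
PC=3  or   r2, r2, r2        | r0=0 r1=14 r2=15 r3=1
PC=4  ori   r1, r2, 5        | r0=0 r1=15 r2=15 r3=1
PC=5  xor  r1, r0, r2        | r0=0 r1=15 r2=15 r3=1
PC=6  beq  r2, r1, L11       | r0=0 r1=15 r2=15 r3=1  [TAKEN]
PC=7  nor  r1, r1, r0        | r0=0 r1=65520 r2=15 r3=1
PC=11 xori  r3, r0, 1        | r0=0 r1=65520 r2=15 r3=1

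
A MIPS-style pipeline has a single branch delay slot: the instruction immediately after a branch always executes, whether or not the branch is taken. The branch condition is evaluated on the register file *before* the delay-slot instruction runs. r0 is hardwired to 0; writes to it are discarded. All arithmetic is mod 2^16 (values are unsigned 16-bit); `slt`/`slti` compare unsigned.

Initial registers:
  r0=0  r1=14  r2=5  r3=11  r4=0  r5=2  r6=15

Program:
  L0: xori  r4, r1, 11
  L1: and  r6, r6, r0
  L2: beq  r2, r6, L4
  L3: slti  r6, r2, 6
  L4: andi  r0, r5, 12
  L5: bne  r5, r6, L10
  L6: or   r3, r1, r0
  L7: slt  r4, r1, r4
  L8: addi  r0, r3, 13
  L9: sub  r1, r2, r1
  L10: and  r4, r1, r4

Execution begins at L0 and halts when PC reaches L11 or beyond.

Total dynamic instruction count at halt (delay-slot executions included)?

#0 xori  r4, r1, 11 ; 0/14/5/11/5/2/15
#1 and  r6, r6, r0 ; 0/14/5/11/5/2/0
#2 beq  r2, r6, L4 ; 0/14/5/11/5/2/0 ; →fallthru
#3 slti  r6, r2, 6 ; 0/14/5/11/5/2/1
#4 andi  r0, r5, 12 ; 0/14/5/11/5/2/1
#5 bne  r5, r6, L10 ; 0/14/5/11/5/2/1 ; →target
#6 or   r3, r1, r0 ; 0/14/5/14/5/2/1
#10 and  r4, r1, r4 ; 0/14/5/14/4/2/1

8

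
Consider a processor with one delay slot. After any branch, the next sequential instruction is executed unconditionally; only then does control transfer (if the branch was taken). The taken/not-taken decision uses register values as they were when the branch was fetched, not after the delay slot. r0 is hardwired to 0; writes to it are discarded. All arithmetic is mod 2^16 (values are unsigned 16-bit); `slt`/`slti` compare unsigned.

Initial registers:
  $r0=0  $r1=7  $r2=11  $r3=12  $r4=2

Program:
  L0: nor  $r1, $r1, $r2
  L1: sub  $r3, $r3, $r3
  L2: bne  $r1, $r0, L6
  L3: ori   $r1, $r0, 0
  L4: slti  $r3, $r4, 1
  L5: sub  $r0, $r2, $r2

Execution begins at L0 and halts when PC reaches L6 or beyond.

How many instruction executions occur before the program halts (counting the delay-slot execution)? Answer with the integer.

[0] nor  $r1, $r1, $r2  →  {$r0:0, $r1:65520, $r2:11, $r3:12, $r4:2}
[1] sub  $r3, $r3, $r3  →  {$r0:0, $r1:65520, $r2:11, $r3:0, $r4:2}
[2] bne  $r1, $r0, L6  →  {$r0:0, $r1:65520, $r2:11, $r3:0, $r4:2}  ⟨branch taken⟩
[3] ori   $r1, $r0, 0  →  {$r0:0, $r1:0, $r2:11, $r3:0, $r4:2}

4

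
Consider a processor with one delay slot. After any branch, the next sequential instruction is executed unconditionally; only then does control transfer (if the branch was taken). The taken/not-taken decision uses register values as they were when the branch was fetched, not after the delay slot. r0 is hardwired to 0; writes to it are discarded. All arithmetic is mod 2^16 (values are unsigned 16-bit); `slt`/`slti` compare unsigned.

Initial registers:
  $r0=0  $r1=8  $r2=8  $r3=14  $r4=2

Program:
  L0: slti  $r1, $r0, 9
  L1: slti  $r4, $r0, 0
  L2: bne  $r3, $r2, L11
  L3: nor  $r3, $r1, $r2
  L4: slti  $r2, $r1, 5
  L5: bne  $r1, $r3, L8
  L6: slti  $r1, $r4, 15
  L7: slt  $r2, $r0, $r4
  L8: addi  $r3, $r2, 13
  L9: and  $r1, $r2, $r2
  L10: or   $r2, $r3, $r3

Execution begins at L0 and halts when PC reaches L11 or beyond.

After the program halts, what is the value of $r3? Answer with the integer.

65526

  step pc=0: slti  $r1, $r0, 9  regs=(0,1,8,14,2)
  step pc=1: slti  $r4, $r0, 0  regs=(0,1,8,14,0)
  step pc=2: bne  $r3, $r2, L11  cond=T  regs=(0,1,8,14,0)
  step pc=3: nor  $r3, $r1, $r2  regs=(0,1,8,65526,0)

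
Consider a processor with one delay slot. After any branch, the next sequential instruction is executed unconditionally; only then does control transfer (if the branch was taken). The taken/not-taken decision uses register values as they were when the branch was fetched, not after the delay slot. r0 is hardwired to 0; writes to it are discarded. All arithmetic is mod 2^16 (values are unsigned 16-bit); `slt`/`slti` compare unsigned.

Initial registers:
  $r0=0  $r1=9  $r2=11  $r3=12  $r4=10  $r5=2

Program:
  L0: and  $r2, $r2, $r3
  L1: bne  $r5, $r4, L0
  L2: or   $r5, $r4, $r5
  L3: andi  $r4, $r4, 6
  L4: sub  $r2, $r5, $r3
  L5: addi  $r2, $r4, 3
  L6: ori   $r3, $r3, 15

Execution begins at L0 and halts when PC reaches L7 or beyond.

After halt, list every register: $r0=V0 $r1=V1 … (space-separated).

  step pc=0: and  $r2, $r2, $r3  regs=(0,9,8,12,10,2)
  step pc=1: bne  $r5, $r4, L0  cond=T  regs=(0,9,8,12,10,2)
  step pc=2: or   $r5, $r4, $r5  regs=(0,9,8,12,10,10)
  step pc=0: and  $r2, $r2, $r3  regs=(0,9,8,12,10,10)
  step pc=1: bne  $r5, $r4, L0  cond=F  regs=(0,9,8,12,10,10)
  step pc=2: or   $r5, $r4, $r5  regs=(0,9,8,12,10,10)
  step pc=3: andi  $r4, $r4, 6  regs=(0,9,8,12,2,10)
  step pc=4: sub  $r2, $r5, $r3  regs=(0,9,65534,12,2,10)
  step pc=5: addi  $r2, $r4, 3  regs=(0,9,5,12,2,10)
  step pc=6: ori   $r3, $r3, 15  regs=(0,9,5,15,2,10)

$r0=0 $r1=9 $r2=5 $r3=15 $r4=2 $r5=10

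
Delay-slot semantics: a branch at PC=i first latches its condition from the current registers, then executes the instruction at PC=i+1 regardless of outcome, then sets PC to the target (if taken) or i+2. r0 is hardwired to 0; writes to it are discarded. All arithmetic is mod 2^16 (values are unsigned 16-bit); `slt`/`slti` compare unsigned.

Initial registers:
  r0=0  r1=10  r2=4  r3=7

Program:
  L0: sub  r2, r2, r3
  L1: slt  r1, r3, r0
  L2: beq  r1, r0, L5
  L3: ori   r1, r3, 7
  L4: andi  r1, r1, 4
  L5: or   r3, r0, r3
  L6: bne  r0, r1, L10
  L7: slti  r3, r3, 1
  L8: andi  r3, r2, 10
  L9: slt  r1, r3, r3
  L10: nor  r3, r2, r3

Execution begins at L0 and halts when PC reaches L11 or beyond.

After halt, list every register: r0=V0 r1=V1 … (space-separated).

r0=0 r1=7 r2=65533 r3=2

PC=0  sub  r2, r2, r3        | r0=0 r1=10 r2=65533 r3=7
PC=1  slt  r1, r3, r0        | r0=0 r1=0 r2=65533 r3=7
PC=2  beq  r1, r0, L5        | r0=0 r1=0 r2=65533 r3=7  [TAKEN]
PC=3  ori   r1, r3, 7        | r0=0 r1=7 r2=65533 r3=7
PC=5  or   r3, r0, r3        | r0=0 r1=7 r2=65533 r3=7
PC=6  bne  r0, r1, L10       | r0=0 r1=7 r2=65533 r3=7  [TAKEN]
PC=7  slti  r3, r3, 1        | r0=0 r1=7 r2=65533 r3=0
PC=10 nor  r3, r2, r3        | r0=0 r1=7 r2=65533 r3=2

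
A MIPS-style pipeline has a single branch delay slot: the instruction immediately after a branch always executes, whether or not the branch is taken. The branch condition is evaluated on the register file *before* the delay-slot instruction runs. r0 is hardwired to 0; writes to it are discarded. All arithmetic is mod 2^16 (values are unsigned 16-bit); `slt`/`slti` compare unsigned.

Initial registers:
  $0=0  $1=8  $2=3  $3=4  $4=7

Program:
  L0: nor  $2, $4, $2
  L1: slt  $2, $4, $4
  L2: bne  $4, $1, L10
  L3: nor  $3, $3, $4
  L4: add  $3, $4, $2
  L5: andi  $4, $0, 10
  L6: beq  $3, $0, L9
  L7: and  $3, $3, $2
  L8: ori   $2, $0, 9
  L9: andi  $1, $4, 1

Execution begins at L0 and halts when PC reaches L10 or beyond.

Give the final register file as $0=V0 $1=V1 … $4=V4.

$0=0 $1=8 $2=0 $3=65528 $4=7

  step pc=0: nor  $2, $4, $2  regs=(0,8,65528,4,7)
  step pc=1: slt  $2, $4, $4  regs=(0,8,0,4,7)
  step pc=2: bne  $4, $1, L10  cond=T  regs=(0,8,0,4,7)
  step pc=3: nor  $3, $3, $4  regs=(0,8,0,65528,7)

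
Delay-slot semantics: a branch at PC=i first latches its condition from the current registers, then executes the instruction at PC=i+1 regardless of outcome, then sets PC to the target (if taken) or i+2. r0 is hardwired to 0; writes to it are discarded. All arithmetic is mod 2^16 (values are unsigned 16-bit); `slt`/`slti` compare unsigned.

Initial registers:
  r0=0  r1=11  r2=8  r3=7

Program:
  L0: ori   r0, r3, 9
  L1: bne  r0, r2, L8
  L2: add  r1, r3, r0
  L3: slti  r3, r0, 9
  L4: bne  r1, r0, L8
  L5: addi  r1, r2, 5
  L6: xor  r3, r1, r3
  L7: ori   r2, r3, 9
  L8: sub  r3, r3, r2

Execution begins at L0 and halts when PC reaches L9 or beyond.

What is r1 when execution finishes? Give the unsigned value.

  step pc=0: ori   r0, r3, 9  regs=(0,11,8,7)
  step pc=1: bne  r0, r2, L8  cond=T  regs=(0,11,8,7)
  step pc=2: add  r1, r3, r0  regs=(0,7,8,7)
  step pc=8: sub  r3, r3, r2  regs=(0,7,8,65535)

7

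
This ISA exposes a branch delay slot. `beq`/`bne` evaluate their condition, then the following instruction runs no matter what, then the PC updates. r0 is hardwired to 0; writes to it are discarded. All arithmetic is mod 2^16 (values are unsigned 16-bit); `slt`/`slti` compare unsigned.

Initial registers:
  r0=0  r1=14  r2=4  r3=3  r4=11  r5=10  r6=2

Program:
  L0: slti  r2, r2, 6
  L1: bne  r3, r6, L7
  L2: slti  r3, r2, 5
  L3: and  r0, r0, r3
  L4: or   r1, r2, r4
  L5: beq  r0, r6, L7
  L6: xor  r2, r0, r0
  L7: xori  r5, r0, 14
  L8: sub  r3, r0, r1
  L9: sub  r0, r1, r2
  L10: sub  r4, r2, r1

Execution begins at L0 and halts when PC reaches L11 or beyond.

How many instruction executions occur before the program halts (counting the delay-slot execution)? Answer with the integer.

7

PC=0  slti  r2, r2, 6        | r0=0 r1=14 r2=1 r3=3 r4=11 r5=10 r6=2
PC=1  bne  r3, r6, L7        | r0=0 r1=14 r2=1 r3=3 r4=11 r5=10 r6=2  [TAKEN]
PC=2  slti  r3, r2, 5        | r0=0 r1=14 r2=1 r3=1 r4=11 r5=10 r6=2
PC=7  xori  r5, r0, 14       | r0=0 r1=14 r2=1 r3=1 r4=11 r5=14 r6=2
PC=8  sub  r3, r0, r1        | r0=0 r1=14 r2=1 r3=65522 r4=11 r5=14 r6=2
PC=9  sub  r0, r1, r2        | r0=0 r1=14 r2=1 r3=65522 r4=11 r5=14 r6=2
PC=10 sub  r4, r2, r1        | r0=0 r1=14 r2=1 r3=65522 r4=65523 r5=14 r6=2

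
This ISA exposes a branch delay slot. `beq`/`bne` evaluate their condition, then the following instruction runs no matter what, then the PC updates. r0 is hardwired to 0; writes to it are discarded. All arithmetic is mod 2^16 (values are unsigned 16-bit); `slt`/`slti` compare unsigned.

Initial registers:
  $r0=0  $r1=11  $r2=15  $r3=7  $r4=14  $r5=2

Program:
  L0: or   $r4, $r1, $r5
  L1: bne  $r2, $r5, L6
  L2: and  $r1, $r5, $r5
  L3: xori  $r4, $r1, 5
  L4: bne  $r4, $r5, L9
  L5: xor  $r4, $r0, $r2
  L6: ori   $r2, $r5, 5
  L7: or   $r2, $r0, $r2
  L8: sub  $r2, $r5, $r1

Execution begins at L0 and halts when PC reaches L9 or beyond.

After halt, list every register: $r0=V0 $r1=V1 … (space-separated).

$r0=0 $r1=2 $r2=0 $r3=7 $r4=11 $r5=2

[0] or   $r4, $r1, $r5  →  {$r0:0, $r1:11, $r2:15, $r3:7, $r4:11, $r5:2}
[1] bne  $r2, $r5, L6  →  {$r0:0, $r1:11, $r2:15, $r3:7, $r4:11, $r5:2}  ⟨branch taken⟩
[2] and  $r1, $r5, $r5  →  {$r0:0, $r1:2, $r2:15, $r3:7, $r4:11, $r5:2}
[6] ori   $r2, $r5, 5  →  {$r0:0, $r1:2, $r2:7, $r3:7, $r4:11, $r5:2}
[7] or   $r2, $r0, $r2  →  {$r0:0, $r1:2, $r2:7, $r3:7, $r4:11, $r5:2}
[8] sub  $r2, $r5, $r1  →  {$r0:0, $r1:2, $r2:0, $r3:7, $r4:11, $r5:2}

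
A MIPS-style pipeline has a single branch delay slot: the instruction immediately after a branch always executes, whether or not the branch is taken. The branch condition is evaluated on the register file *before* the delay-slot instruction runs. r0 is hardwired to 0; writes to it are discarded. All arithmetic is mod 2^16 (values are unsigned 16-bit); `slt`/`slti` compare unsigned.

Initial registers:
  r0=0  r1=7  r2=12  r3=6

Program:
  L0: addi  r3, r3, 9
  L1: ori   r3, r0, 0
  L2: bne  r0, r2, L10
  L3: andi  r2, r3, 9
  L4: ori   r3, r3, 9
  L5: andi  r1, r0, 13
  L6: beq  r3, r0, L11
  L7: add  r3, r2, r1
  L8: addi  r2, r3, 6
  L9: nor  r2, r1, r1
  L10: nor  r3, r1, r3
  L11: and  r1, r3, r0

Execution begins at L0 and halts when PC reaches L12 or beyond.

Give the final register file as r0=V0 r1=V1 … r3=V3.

  step pc=0: addi  r3, r3, 9  regs=(0,7,12,15)
  step pc=1: ori   r3, r0, 0  regs=(0,7,12,0)
  step pc=2: bne  r0, r2, L10  cond=T  regs=(0,7,12,0)
  step pc=3: andi  r2, r3, 9  regs=(0,7,0,0)
  step pc=10: nor  r3, r1, r3  regs=(0,7,0,65528)
  step pc=11: and  r1, r3, r0  regs=(0,0,0,65528)

r0=0 r1=0 r2=0 r3=65528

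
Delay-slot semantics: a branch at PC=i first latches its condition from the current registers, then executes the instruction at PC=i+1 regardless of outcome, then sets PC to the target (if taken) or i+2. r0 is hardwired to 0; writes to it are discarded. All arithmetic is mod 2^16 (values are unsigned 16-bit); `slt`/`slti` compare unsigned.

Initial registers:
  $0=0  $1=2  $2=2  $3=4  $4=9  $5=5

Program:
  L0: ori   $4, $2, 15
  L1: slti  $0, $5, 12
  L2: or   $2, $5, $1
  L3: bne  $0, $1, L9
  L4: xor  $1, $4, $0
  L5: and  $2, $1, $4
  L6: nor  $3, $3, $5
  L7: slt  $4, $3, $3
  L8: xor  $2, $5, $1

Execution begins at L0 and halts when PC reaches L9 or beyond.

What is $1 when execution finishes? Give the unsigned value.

  step pc=0: ori   $4, $2, 15  regs=(0,2,2,4,15,5)
  step pc=1: slti  $0, $5, 12  regs=(0,2,2,4,15,5)
  step pc=2: or   $2, $5, $1  regs=(0,2,7,4,15,5)
  step pc=3: bne  $0, $1, L9  cond=T  regs=(0,2,7,4,15,5)
  step pc=4: xor  $1, $4, $0  regs=(0,15,7,4,15,5)

15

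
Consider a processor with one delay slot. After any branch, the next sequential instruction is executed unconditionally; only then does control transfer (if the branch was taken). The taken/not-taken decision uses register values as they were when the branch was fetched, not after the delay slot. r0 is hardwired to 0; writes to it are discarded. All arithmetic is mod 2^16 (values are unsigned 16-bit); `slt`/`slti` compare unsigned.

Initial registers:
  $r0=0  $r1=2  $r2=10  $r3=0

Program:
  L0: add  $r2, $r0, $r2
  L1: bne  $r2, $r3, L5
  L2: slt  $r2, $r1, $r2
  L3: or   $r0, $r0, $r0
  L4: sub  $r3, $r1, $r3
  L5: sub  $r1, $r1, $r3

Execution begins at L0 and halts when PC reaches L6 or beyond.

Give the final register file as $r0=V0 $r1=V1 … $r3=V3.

#0 add  $r2, $r0, $r2 ; 0/2/10/0
#1 bne  $r2, $r3, L5 ; 0/2/10/0 ; →target
#2 slt  $r2, $r1, $r2 ; 0/2/1/0
#5 sub  $r1, $r1, $r3 ; 0/2/1/0

$r0=0 $r1=2 $r2=1 $r3=0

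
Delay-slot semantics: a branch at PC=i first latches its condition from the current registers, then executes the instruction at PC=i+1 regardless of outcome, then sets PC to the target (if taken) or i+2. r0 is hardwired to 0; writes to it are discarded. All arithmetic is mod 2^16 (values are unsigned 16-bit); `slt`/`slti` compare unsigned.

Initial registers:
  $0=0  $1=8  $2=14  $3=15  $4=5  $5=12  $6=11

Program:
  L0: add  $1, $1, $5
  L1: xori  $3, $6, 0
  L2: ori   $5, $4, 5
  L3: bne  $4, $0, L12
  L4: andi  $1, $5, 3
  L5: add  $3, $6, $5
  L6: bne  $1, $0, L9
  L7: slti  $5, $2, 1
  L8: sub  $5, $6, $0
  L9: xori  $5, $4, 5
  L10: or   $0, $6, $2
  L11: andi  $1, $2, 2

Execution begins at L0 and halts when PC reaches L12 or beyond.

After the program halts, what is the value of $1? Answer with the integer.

  step pc=0: add  $1, $1, $5  regs=(0,20,14,15,5,12,11)
  step pc=1: xori  $3, $6, 0  regs=(0,20,14,11,5,12,11)
  step pc=2: ori   $5, $4, 5  regs=(0,20,14,11,5,5,11)
  step pc=3: bne  $4, $0, L12  cond=T  regs=(0,20,14,11,5,5,11)
  step pc=4: andi  $1, $5, 3  regs=(0,1,14,11,5,5,11)

1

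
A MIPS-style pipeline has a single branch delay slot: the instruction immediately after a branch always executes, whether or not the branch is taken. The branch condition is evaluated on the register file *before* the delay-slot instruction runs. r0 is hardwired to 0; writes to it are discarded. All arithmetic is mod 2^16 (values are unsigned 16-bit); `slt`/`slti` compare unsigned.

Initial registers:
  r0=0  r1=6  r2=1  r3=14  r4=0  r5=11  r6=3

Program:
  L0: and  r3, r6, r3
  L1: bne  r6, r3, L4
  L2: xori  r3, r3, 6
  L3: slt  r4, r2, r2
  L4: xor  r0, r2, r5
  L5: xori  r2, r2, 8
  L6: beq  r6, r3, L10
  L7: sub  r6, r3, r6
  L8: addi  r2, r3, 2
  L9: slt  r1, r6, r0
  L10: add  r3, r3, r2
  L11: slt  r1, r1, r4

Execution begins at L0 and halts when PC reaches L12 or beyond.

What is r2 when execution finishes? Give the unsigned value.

[0] and  r3, r6, r3  →  {r0:0, r1:6, r2:1, r3:2, r4:0, r5:11, r6:3}
[1] bne  r6, r3, L4  →  {r0:0, r1:6, r2:1, r3:2, r4:0, r5:11, r6:3}  ⟨branch taken⟩
[2] xori  r3, r3, 6  →  {r0:0, r1:6, r2:1, r3:4, r4:0, r5:11, r6:3}
[4] xor  r0, r2, r5  →  {r0:0, r1:6, r2:1, r3:4, r4:0, r5:11, r6:3}
[5] xori  r2, r2, 8  →  {r0:0, r1:6, r2:9, r3:4, r4:0, r5:11, r6:3}
[6] beq  r6, r3, L10  →  {r0:0, r1:6, r2:9, r3:4, r4:0, r5:11, r6:3}  ⟨branch fallthrough⟩
[7] sub  r6, r3, r6  →  {r0:0, r1:6, r2:9, r3:4, r4:0, r5:11, r6:1}
[8] addi  r2, r3, 2  →  {r0:0, r1:6, r2:6, r3:4, r4:0, r5:11, r6:1}
[9] slt  r1, r6, r0  →  {r0:0, r1:0, r2:6, r3:4, r4:0, r5:11, r6:1}
[10] add  r3, r3, r2  →  {r0:0, r1:0, r2:6, r3:10, r4:0, r5:11, r6:1}
[11] slt  r1, r1, r4  →  {r0:0, r1:0, r2:6, r3:10, r4:0, r5:11, r6:1}

6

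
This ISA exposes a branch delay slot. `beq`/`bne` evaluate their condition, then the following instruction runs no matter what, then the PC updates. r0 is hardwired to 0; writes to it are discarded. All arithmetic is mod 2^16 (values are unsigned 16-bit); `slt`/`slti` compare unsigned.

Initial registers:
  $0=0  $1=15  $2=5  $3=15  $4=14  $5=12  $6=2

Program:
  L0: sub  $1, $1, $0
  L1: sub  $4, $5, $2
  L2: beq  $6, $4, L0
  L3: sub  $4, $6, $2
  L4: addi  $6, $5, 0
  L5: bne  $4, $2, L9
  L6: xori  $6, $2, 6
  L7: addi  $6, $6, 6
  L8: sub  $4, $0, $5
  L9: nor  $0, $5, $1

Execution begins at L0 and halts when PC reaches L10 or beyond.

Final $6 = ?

3

  step pc=0: sub  $1, $1, $0  regs=(0,15,5,15,14,12,2)
  step pc=1: sub  $4, $5, $2  regs=(0,15,5,15,7,12,2)
  step pc=2: beq  $6, $4, L0  cond=F  regs=(0,15,5,15,7,12,2)
  step pc=3: sub  $4, $6, $2  regs=(0,15,5,15,65533,12,2)
  step pc=4: addi  $6, $5, 0  regs=(0,15,5,15,65533,12,12)
  step pc=5: bne  $4, $2, L9  cond=T  regs=(0,15,5,15,65533,12,12)
  step pc=6: xori  $6, $2, 6  regs=(0,15,5,15,65533,12,3)
  step pc=9: nor  $0, $5, $1  regs=(0,15,5,15,65533,12,3)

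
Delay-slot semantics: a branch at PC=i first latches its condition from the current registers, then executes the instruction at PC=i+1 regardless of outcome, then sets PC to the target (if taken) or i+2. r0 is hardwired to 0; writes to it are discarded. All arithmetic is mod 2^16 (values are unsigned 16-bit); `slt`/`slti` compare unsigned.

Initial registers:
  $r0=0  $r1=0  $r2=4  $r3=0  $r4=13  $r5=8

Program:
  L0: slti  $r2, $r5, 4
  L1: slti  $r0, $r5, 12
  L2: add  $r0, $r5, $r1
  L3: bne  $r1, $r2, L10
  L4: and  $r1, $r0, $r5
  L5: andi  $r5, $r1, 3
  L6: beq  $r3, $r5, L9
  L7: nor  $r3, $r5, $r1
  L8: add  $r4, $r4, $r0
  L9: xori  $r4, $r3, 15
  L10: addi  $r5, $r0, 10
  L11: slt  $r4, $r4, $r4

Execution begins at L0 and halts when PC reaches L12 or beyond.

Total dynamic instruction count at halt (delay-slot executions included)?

PC=0  slti  $r2, $r5, 4      | $r0=0 $r1=0 $r2=0 $r3=0 $r4=13 $r5=8
PC=1  slti  $r0, $r5, 12     | $r0=0 $r1=0 $r2=0 $r3=0 $r4=13 $r5=8
PC=2  add  $r0, $r5, $r1     | $r0=0 $r1=0 $r2=0 $r3=0 $r4=13 $r5=8
PC=3  bne  $r1, $r2, L10     | $r0=0 $r1=0 $r2=0 $r3=0 $r4=13 $r5=8  [not taken]
PC=4  and  $r1, $r0, $r5     | $r0=0 $r1=0 $r2=0 $r3=0 $r4=13 $r5=8
PC=5  andi  $r5, $r1, 3      | $r0=0 $r1=0 $r2=0 $r3=0 $r4=13 $r5=0
PC=6  beq  $r3, $r5, L9      | $r0=0 $r1=0 $r2=0 $r3=0 $r4=13 $r5=0  [TAKEN]
PC=7  nor  $r3, $r5, $r1     | $r0=0 $r1=0 $r2=0 $r3=65535 $r4=13 $r5=0
PC=9  xori  $r4, $r3, 15     | $r0=0 $r1=0 $r2=0 $r3=65535 $r4=65520 $r5=0
PC=10 addi  $r5, $r0, 10     | $r0=0 $r1=0 $r2=0 $r3=65535 $r4=65520 $r5=10
PC=11 slt  $r4, $r4, $r4     | $r0=0 $r1=0 $r2=0 $r3=65535 $r4=0 $r5=10

11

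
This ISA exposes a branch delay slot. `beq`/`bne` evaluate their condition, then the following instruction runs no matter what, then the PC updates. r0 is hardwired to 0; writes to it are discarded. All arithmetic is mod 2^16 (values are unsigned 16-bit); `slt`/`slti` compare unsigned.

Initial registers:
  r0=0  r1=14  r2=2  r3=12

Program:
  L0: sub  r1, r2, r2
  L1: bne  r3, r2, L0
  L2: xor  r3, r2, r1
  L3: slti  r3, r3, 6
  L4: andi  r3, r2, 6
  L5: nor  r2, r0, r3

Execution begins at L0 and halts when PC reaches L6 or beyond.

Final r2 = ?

  step pc=0: sub  r1, r2, r2  regs=(0,0,2,12)
  step pc=1: bne  r3, r2, L0  cond=T  regs=(0,0,2,12)
  step pc=2: xor  r3, r2, r1  regs=(0,0,2,2)
  step pc=0: sub  r1, r2, r2  regs=(0,0,2,2)
  step pc=1: bne  r3, r2, L0  cond=F  regs=(0,0,2,2)
  step pc=2: xor  r3, r2, r1  regs=(0,0,2,2)
  step pc=3: slti  r3, r3, 6  regs=(0,0,2,1)
  step pc=4: andi  r3, r2, 6  regs=(0,0,2,2)
  step pc=5: nor  r2, r0, r3  regs=(0,0,65533,2)

65533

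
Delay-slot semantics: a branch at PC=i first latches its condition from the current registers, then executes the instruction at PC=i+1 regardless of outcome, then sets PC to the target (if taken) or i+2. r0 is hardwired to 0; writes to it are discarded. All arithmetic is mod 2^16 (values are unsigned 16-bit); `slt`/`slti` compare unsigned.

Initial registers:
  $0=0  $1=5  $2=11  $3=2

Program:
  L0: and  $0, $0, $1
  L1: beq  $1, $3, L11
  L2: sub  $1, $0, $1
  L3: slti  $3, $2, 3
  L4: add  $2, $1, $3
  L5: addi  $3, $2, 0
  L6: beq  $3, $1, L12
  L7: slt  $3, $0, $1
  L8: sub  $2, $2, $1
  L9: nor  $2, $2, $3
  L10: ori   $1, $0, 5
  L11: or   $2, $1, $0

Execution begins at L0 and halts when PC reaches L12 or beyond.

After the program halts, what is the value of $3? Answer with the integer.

[0] and  $0, $0, $1  →  {$0:0, $1:5, $2:11, $3:2}
[1] beq  $1, $3, L11  →  {$0:0, $1:5, $2:11, $3:2}  ⟨branch fallthrough⟩
[2] sub  $1, $0, $1  →  {$0:0, $1:65531, $2:11, $3:2}
[3] slti  $3, $2, 3  →  {$0:0, $1:65531, $2:11, $3:0}
[4] add  $2, $1, $3  →  {$0:0, $1:65531, $2:65531, $3:0}
[5] addi  $3, $2, 0  →  {$0:0, $1:65531, $2:65531, $3:65531}
[6] beq  $3, $1, L12  →  {$0:0, $1:65531, $2:65531, $3:65531}  ⟨branch taken⟩
[7] slt  $3, $0, $1  →  {$0:0, $1:65531, $2:65531, $3:1}

1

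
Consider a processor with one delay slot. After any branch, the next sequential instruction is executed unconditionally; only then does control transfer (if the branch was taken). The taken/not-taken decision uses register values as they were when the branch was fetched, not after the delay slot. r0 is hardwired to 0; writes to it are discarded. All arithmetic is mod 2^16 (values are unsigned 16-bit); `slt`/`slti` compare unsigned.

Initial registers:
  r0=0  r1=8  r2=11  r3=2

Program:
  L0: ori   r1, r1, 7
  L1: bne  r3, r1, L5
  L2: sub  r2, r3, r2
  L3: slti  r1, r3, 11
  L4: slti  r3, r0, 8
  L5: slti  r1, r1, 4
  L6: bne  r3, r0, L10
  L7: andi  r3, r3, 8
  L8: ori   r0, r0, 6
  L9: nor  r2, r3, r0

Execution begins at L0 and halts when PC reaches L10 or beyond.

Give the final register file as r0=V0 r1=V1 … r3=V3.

r0=0 r1=0 r2=65527 r3=0

[0] ori   r1, r1, 7  →  {r0:0, r1:15, r2:11, r3:2}
[1] bne  r3, r1, L5  →  {r0:0, r1:15, r2:11, r3:2}  ⟨branch taken⟩
[2] sub  r2, r3, r2  →  {r0:0, r1:15, r2:65527, r3:2}
[5] slti  r1, r1, 4  →  {r0:0, r1:0, r2:65527, r3:2}
[6] bne  r3, r0, L10  →  {r0:0, r1:0, r2:65527, r3:2}  ⟨branch taken⟩
[7] andi  r3, r3, 8  →  {r0:0, r1:0, r2:65527, r3:0}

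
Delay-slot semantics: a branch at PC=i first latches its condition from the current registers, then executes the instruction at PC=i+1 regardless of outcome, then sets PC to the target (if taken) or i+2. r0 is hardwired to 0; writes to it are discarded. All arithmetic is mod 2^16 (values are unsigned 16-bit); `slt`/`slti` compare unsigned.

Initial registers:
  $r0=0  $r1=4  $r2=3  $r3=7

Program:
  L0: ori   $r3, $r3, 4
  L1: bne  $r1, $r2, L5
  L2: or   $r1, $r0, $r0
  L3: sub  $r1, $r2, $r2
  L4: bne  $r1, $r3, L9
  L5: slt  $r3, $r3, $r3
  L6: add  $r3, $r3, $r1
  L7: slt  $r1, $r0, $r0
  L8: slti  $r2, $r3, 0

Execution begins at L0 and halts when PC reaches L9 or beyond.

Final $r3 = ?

0

PC=0  ori   $r3, $r3, 4      | $r0=0 $r1=4 $r2=3 $r3=7
PC=1  bne  $r1, $r2, L5      | $r0=0 $r1=4 $r2=3 $r3=7  [TAKEN]
PC=2  or   $r1, $r0, $r0     | $r0=0 $r1=0 $r2=3 $r3=7
PC=5  slt  $r3, $r3, $r3     | $r0=0 $r1=0 $r2=3 $r3=0
PC=6  add  $r3, $r3, $r1     | $r0=0 $r1=0 $r2=3 $r3=0
PC=7  slt  $r1, $r0, $r0     | $r0=0 $r1=0 $r2=3 $r3=0
PC=8  slti  $r2, $r3, 0      | $r0=0 $r1=0 $r2=0 $r3=0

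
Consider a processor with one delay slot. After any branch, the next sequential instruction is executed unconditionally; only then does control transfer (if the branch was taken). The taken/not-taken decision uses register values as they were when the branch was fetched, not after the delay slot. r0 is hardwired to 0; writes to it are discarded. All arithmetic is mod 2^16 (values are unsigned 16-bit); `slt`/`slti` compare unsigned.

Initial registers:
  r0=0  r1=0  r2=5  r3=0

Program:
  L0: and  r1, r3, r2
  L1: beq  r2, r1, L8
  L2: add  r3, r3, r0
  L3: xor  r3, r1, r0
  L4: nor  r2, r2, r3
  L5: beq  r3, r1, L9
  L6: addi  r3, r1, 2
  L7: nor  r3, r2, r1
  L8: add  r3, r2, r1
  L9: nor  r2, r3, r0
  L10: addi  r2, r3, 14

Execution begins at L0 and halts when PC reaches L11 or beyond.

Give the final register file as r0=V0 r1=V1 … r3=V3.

r0=0 r1=0 r2=16 r3=2

[0] and  r1, r3, r2  →  {r0:0, r1:0, r2:5, r3:0}
[1] beq  r2, r1, L8  →  {r0:0, r1:0, r2:5, r3:0}  ⟨branch fallthrough⟩
[2] add  r3, r3, r0  →  {r0:0, r1:0, r2:5, r3:0}
[3] xor  r3, r1, r0  →  {r0:0, r1:0, r2:5, r3:0}
[4] nor  r2, r2, r3  →  {r0:0, r1:0, r2:65530, r3:0}
[5] beq  r3, r1, L9  →  {r0:0, r1:0, r2:65530, r3:0}  ⟨branch taken⟩
[6] addi  r3, r1, 2  →  {r0:0, r1:0, r2:65530, r3:2}
[9] nor  r2, r3, r0  →  {r0:0, r1:0, r2:65533, r3:2}
[10] addi  r2, r3, 14  →  {r0:0, r1:0, r2:16, r3:2}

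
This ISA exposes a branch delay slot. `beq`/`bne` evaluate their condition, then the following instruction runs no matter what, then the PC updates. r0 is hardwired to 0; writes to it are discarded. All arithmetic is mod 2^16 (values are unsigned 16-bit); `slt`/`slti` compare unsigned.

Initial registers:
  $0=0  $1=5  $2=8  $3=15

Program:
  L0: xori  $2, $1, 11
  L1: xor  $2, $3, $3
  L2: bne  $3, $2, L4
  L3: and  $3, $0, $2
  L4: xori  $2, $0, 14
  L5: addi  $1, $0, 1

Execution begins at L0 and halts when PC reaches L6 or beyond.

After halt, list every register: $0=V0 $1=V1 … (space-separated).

$0=0 $1=1 $2=14 $3=0

#0 xori  $2, $1, 11 ; 0/5/14/15
#1 xor  $2, $3, $3 ; 0/5/0/15
#2 bne  $3, $2, L4 ; 0/5/0/15 ; →target
#3 and  $3, $0, $2 ; 0/5/0/0
#4 xori  $2, $0, 14 ; 0/5/14/0
#5 addi  $1, $0, 1 ; 0/1/14/0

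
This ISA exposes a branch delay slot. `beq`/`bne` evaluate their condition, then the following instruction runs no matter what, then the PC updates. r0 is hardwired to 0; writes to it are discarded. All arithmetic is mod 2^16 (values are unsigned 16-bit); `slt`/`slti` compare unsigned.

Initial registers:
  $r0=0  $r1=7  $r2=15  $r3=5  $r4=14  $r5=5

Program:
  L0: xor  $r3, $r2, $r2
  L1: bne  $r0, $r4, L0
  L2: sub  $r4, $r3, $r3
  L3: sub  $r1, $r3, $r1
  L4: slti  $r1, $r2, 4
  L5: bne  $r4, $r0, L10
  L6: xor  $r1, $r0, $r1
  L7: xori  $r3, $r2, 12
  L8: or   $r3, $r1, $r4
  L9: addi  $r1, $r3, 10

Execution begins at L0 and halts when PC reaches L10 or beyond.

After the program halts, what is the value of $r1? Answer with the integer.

10

[0] xor  $r3, $r2, $r2  →  {$r0:0, $r1:7, $r2:15, $r3:0, $r4:14, $r5:5}
[1] bne  $r0, $r4, L0  →  {$r0:0, $r1:7, $r2:15, $r3:0, $r4:14, $r5:5}  ⟨branch taken⟩
[2] sub  $r4, $r3, $r3  →  {$r0:0, $r1:7, $r2:15, $r3:0, $r4:0, $r5:5}
[0] xor  $r3, $r2, $r2  →  {$r0:0, $r1:7, $r2:15, $r3:0, $r4:0, $r5:5}
[1] bne  $r0, $r4, L0  →  {$r0:0, $r1:7, $r2:15, $r3:0, $r4:0, $r5:5}  ⟨branch fallthrough⟩
[2] sub  $r4, $r3, $r3  →  {$r0:0, $r1:7, $r2:15, $r3:0, $r4:0, $r5:5}
[3] sub  $r1, $r3, $r1  →  {$r0:0, $r1:65529, $r2:15, $r3:0, $r4:0, $r5:5}
[4] slti  $r1, $r2, 4  →  {$r0:0, $r1:0, $r2:15, $r3:0, $r4:0, $r5:5}
[5] bne  $r4, $r0, L10  →  {$r0:0, $r1:0, $r2:15, $r3:0, $r4:0, $r5:5}  ⟨branch fallthrough⟩
[6] xor  $r1, $r0, $r1  →  {$r0:0, $r1:0, $r2:15, $r3:0, $r4:0, $r5:5}
[7] xori  $r3, $r2, 12  →  {$r0:0, $r1:0, $r2:15, $r3:3, $r4:0, $r5:5}
[8] or   $r3, $r1, $r4  →  {$r0:0, $r1:0, $r2:15, $r3:0, $r4:0, $r5:5}
[9] addi  $r1, $r3, 10  →  {$r0:0, $r1:10, $r2:15, $r3:0, $r4:0, $r5:5}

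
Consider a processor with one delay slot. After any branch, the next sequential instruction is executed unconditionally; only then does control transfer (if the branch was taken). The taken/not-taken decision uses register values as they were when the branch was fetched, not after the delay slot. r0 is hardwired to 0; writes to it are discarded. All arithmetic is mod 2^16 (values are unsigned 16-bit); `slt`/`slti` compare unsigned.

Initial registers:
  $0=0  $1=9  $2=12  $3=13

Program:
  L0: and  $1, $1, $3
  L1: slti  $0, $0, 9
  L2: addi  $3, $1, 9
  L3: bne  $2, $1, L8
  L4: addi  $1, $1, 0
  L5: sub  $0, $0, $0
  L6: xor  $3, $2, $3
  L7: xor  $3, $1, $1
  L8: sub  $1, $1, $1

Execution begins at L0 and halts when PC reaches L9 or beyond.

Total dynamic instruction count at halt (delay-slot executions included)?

#0 and  $1, $1, $3 ; 0/9/12/13
#1 slti  $0, $0, 9 ; 0/9/12/13
#2 addi  $3, $1, 9 ; 0/9/12/18
#3 bne  $2, $1, L8 ; 0/9/12/18 ; →target
#4 addi  $1, $1, 0 ; 0/9/12/18
#8 sub  $1, $1, $1 ; 0/0/12/18

6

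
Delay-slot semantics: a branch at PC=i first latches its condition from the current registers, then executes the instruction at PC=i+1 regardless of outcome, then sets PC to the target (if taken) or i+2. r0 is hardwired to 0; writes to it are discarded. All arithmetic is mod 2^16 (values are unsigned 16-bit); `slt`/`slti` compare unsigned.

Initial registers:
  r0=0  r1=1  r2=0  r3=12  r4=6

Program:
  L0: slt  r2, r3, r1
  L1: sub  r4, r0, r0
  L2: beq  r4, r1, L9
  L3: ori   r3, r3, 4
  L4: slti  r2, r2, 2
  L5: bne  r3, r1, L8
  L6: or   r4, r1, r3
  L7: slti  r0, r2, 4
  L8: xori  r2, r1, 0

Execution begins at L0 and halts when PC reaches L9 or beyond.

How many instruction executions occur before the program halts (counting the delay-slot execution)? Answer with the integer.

PC=0  slt  r2, r3, r1        | r0=0 r1=1 r2=0 r3=12 r4=6
PC=1  sub  r4, r0, r0        | r0=0 r1=1 r2=0 r3=12 r4=0
PC=2  beq  r4, r1, L9        | r0=0 r1=1 r2=0 r3=12 r4=0  [not taken]
PC=3  ori   r3, r3, 4        | r0=0 r1=1 r2=0 r3=12 r4=0
PC=4  slti  r2, r2, 2        | r0=0 r1=1 r2=1 r3=12 r4=0
PC=5  bne  r3, r1, L8        | r0=0 r1=1 r2=1 r3=12 r4=0  [TAKEN]
PC=6  or   r4, r1, r3        | r0=0 r1=1 r2=1 r3=12 r4=13
PC=8  xori  r2, r1, 0        | r0=0 r1=1 r2=1 r3=12 r4=13

8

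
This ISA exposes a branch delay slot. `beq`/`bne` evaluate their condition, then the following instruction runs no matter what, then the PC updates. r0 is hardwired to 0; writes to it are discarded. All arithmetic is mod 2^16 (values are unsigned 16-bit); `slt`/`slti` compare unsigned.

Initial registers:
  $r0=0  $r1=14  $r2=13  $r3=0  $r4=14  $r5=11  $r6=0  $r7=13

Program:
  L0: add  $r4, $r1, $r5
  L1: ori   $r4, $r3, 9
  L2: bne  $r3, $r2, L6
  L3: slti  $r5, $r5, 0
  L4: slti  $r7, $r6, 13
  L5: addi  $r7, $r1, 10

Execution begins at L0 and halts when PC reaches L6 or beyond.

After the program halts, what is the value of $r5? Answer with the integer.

0

#0 add  $r4, $r1, $r5 ; 0/14/13/0/25/11/0/13
#1 ori   $r4, $r3, 9 ; 0/14/13/0/9/11/0/13
#2 bne  $r3, $r2, L6 ; 0/14/13/0/9/11/0/13 ; →target
#3 slti  $r5, $r5, 0 ; 0/14/13/0/9/0/0/13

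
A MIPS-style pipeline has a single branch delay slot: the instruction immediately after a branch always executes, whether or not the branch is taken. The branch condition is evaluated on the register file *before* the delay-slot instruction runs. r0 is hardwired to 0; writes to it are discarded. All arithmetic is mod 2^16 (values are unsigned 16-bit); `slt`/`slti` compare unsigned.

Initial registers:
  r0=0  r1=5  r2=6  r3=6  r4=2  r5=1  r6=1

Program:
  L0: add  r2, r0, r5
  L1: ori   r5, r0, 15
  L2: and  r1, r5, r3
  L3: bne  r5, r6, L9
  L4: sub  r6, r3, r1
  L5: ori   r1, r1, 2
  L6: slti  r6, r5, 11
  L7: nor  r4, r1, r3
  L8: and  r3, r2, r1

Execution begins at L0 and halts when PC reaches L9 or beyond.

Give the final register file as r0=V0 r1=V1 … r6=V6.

r0=0 r1=6 r2=1 r3=6 r4=2 r5=15 r6=0

PC=0  add  r2, r0, r5        | r0=0 r1=5 r2=1 r3=6 r4=2 r5=1 r6=1
PC=1  ori   r5, r0, 15       | r0=0 r1=5 r2=1 r3=6 r4=2 r5=15 r6=1
PC=2  and  r1, r5, r3        | r0=0 r1=6 r2=1 r3=6 r4=2 r5=15 r6=1
PC=3  bne  r5, r6, L9        | r0=0 r1=6 r2=1 r3=6 r4=2 r5=15 r6=1  [TAKEN]
PC=4  sub  r6, r3, r1        | r0=0 r1=6 r2=1 r3=6 r4=2 r5=15 r6=0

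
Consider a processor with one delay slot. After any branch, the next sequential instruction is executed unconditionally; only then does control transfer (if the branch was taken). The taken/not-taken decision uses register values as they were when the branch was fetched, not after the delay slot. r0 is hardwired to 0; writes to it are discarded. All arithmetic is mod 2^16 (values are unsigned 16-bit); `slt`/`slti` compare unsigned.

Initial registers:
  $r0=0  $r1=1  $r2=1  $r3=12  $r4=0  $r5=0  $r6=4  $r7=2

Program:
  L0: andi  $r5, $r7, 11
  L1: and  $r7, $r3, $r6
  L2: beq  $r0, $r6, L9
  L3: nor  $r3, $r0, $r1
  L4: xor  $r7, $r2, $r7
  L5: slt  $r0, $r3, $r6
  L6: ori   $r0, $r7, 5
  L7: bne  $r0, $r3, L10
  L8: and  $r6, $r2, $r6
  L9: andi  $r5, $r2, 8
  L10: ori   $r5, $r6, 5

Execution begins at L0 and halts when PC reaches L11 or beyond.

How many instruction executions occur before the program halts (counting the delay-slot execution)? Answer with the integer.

10

#0 andi  $r5, $r7, 11 ; 0/1/1/12/0/2/4/2
#1 and  $r7, $r3, $r6 ; 0/1/1/12/0/2/4/4
#2 beq  $r0, $r6, L9 ; 0/1/1/12/0/2/4/4 ; →fallthru
#3 nor  $r3, $r0, $r1 ; 0/1/1/65534/0/2/4/4
#4 xor  $r7, $r2, $r7 ; 0/1/1/65534/0/2/4/5
#5 slt  $r0, $r3, $r6 ; 0/1/1/65534/0/2/4/5
#6 ori   $r0, $r7, 5 ; 0/1/1/65534/0/2/4/5
#7 bne  $r0, $r3, L10 ; 0/1/1/65534/0/2/4/5 ; →target
#8 and  $r6, $r2, $r6 ; 0/1/1/65534/0/2/0/5
#10 ori   $r5, $r6, 5 ; 0/1/1/65534/0/5/0/5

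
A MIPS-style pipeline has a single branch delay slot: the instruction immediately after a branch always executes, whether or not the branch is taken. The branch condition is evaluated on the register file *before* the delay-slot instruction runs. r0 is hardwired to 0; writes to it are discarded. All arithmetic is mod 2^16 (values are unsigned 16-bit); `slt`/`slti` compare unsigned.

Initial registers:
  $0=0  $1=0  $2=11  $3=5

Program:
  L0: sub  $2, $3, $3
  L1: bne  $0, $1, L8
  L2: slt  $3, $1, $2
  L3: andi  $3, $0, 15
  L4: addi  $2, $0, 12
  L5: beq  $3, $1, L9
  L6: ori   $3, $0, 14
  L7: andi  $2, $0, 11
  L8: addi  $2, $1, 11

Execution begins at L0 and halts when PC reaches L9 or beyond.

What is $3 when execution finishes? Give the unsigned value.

14

[0] sub  $2, $3, $3  →  {$0:0, $1:0, $2:0, $3:5}
[1] bne  $0, $1, L8  →  {$0:0, $1:0, $2:0, $3:5}  ⟨branch fallthrough⟩
[2] slt  $3, $1, $2  →  {$0:0, $1:0, $2:0, $3:0}
[3] andi  $3, $0, 15  →  {$0:0, $1:0, $2:0, $3:0}
[4] addi  $2, $0, 12  →  {$0:0, $1:0, $2:12, $3:0}
[5] beq  $3, $1, L9  →  {$0:0, $1:0, $2:12, $3:0}  ⟨branch taken⟩
[6] ori   $3, $0, 14  →  {$0:0, $1:0, $2:12, $3:14}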